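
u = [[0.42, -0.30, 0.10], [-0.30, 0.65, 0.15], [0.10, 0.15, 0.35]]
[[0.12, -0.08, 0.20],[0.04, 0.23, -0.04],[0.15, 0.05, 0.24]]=u@ [[0.35, 0.17, 0.25], [0.17, 0.46, -0.10], [0.25, -0.1, 0.65]]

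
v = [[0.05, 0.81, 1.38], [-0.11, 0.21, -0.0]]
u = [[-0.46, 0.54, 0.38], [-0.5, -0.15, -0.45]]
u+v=[[-0.41, 1.35, 1.76],[-0.61, 0.06, -0.45]]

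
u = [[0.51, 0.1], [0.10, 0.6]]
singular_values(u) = [0.66, 0.45]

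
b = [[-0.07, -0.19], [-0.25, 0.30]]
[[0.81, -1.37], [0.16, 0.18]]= b@[[-3.99,5.5], [-2.8,5.20]]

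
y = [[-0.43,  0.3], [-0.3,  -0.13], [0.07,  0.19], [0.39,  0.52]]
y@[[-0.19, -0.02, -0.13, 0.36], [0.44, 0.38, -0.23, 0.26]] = [[0.21, 0.12, -0.01, -0.08], [-0.00, -0.04, 0.07, -0.14], [0.07, 0.07, -0.05, 0.07], [0.15, 0.19, -0.17, 0.28]]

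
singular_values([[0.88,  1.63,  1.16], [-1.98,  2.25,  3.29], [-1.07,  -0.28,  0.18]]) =[4.68, 1.99, 0.06]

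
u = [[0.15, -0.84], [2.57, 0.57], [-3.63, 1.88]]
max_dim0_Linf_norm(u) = 3.63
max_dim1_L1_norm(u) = 5.51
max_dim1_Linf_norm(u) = 3.63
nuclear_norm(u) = 6.32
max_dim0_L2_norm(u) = 4.45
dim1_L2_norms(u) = [0.85, 2.63, 4.09]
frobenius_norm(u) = 4.94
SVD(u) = [[-0.09, 0.45], [-0.49, -0.80], [0.87, -0.4]] @ diag([4.644723006982243, 1.6720490986839565]) @ [[-0.95, 0.31], [-0.31, -0.95]]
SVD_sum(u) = [[0.38, -0.12], [2.16, -0.7], [-3.84, 1.24]] + [[-0.23, -0.72], [0.41, 1.27], [0.21, 0.64]]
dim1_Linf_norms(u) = [0.84, 2.57, 3.63]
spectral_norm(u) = 4.64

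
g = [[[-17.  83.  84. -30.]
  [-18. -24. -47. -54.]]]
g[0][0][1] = 83.0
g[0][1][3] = -54.0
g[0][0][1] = 83.0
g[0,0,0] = -17.0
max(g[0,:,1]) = 83.0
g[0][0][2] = 84.0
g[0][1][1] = -24.0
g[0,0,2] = 84.0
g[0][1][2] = -47.0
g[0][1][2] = -47.0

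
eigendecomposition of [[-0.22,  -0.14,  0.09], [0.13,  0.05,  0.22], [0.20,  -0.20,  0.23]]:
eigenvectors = [[0.91+0.00j, (0.07-0.18j), (0.07+0.18j)], [(-0.09+0j), -0.70+0.00j, (-0.7-0j)], [(-0.42+0j), (-0.37-0.58j), -0.37+0.58j]]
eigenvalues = [(-0.25+0j), (0.15+0.22j), (0.15-0.22j)]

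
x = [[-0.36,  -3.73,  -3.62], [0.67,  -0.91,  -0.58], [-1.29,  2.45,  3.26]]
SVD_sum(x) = [[0.49, -3.47, -3.75], [0.10, -0.75, -0.81], [-0.39, 2.81, 3.04]] + [[-0.86,-0.23,0.10], [0.46,0.12,-0.05], [-0.94,-0.25,0.11]] + [[0.01, -0.03, 0.03], [0.11, -0.29, 0.28], [0.04, -0.11, 0.11]]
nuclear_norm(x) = 8.55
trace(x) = 1.99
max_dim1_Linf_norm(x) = 3.73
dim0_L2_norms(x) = [1.5, 4.55, 4.91]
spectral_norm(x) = 6.70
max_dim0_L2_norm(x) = 4.91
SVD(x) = [[0.77, -0.64, 0.1], [0.16, 0.34, 0.93], [-0.62, -0.69, 0.36]] @ diag([6.69876063247053, 1.4073910765491797, 0.447611825707042]) @ [[0.09, -0.68, -0.73],[0.96, 0.26, -0.11],[0.26, -0.69, 0.67]]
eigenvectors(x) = [[(-0.56+0j),0.74+0.00j,0.74-0.00j], [-0.19+0.00j,-0.20-0.47j,-0.20+0.47j], [0.81+0.00j,0.29+0.34j,(0.29-0.34j)]]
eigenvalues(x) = [(3.59+0j), (-0.8+0.73j), (-0.8-0.73j)]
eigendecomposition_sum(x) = [[(0.53-0j), -1.83+0.00j, (-2.56+0j)], [(0.18-0j), -0.61+0.00j, (-0.86+0j)], [(-0.75+0j), 2.63+0.00j, (3.67+0j)]] + [[-0.44+0.20j, -0.95-0.63j, -0.53-0.01j], [0.25+0.23j, -0.15+0.78j, 0.14+0.34j], [-0.27-0.12j, (-0.09-0.68j), -0.21-0.25j]] + [[(-0.44-0.2j),  (-0.95+0.63j),  (-0.53+0.01j)], [(0.25-0.23j),  -0.15-0.78j,  (0.14-0.34j)], [(-0.27+0.12j),  (-0.09+0.68j),  (-0.21+0.25j)]]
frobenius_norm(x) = 6.86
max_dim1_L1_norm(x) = 7.71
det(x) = 4.22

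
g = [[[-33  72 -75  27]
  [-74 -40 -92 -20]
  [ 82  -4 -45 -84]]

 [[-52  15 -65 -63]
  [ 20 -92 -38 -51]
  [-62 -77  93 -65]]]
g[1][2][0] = -62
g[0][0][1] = 72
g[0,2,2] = -45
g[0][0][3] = 27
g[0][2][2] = -45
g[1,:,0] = [-52, 20, -62]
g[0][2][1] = -4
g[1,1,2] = -38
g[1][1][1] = -92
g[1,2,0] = -62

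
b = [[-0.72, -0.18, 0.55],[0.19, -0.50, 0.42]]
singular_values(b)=[0.96, 0.62]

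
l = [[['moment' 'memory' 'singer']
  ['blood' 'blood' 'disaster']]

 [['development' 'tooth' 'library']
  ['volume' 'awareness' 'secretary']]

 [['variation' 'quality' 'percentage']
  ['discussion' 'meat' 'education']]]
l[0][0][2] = 'singer'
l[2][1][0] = 'discussion'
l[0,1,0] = 'blood'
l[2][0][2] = 'percentage'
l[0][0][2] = 'singer'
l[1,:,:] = [['development', 'tooth', 'library'], ['volume', 'awareness', 'secretary']]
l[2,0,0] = 'variation'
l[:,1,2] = ['disaster', 'secretary', 'education']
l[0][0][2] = 'singer'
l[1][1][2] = 'secretary'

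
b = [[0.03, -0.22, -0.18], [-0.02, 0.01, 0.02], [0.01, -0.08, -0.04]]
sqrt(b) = [[0.21+0.09j, (-0.46+0.51j), (-0.42+0.23j)], [-0.05+0.02j, 0.16+0.10j, (0.06+0.05j)], [(0.03+0.02j), -0.18+0.14j, (0.02+0.06j)]]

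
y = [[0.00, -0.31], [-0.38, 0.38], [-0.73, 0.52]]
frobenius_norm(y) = 1.09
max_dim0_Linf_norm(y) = 0.73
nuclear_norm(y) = 1.31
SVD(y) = [[-0.19, -0.94], [0.51, 0.17], [0.84, -0.31]] @ diag([1.060501804423633, 0.252063330959143]) @ [[-0.76, 0.65], [0.65, 0.76]]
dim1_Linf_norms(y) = [0.31, 0.38, 0.73]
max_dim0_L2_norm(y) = 0.82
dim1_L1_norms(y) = [0.31, 0.76, 1.25]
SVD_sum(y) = [[0.15, -0.13], [-0.41, 0.35], [-0.68, 0.58]] + [[-0.15,-0.18], [0.03,0.03], [-0.05,-0.06]]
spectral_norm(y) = 1.06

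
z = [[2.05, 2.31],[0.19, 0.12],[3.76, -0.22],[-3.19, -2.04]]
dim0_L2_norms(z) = [5.34, 3.09]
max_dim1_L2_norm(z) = 3.79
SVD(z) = [[-0.49, -0.58],[-0.04, -0.01],[-0.58, 0.77],[0.65, 0.26]] @ diag([5.75917066666979, 2.2236801101260597]) @ [[-0.91, -0.4], [0.40, -0.91]]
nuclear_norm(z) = 7.98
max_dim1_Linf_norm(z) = 3.76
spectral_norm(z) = 5.76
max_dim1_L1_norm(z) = 5.23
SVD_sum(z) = [[2.57, 1.14], [0.20, 0.09], [3.06, 1.35], [-3.42, -1.51]] + [[-0.52, 1.17], [-0.01, 0.03], [0.70, -1.57], [0.23, -0.53]]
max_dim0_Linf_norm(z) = 3.76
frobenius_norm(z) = 6.17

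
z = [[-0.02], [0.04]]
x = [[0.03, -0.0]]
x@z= [[-0.0]]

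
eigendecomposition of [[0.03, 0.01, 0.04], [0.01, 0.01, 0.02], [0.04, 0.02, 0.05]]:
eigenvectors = [[-0.58, -0.61, 0.54], [-0.27, -0.48, -0.83], [-0.77, 0.63, -0.11]]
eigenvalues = [0.09, -0.0, 0.01]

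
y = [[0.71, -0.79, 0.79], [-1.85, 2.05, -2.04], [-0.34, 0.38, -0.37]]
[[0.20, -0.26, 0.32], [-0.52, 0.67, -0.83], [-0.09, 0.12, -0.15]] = y @ [[0.08, -0.14, 0.13], [-0.1, 0.08, -0.2], [0.08, -0.12, 0.09]]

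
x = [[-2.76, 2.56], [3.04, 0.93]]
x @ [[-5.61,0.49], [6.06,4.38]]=[[31.0, 9.86], [-11.42, 5.56]]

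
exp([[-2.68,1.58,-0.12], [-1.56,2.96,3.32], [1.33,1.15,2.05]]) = [[0.11, 11.32, 14.37], [1.02, 53.25, 69.9], [1.29, 30.02, 40.81]]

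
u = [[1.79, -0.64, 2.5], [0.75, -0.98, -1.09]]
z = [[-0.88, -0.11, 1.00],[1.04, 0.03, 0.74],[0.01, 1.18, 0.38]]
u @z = [[-2.22, 2.73, 2.27], [-1.69, -1.40, -0.39]]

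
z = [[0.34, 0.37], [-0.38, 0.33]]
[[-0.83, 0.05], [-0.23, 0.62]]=z @[[-0.74,-0.84],[-1.55,0.92]]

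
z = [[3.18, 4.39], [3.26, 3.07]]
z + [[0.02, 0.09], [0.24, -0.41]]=[[3.20,4.48], [3.5,2.66]]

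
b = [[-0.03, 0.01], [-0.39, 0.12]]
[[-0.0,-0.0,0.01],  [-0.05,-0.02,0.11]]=b@[[0.16, 0.04, -0.36], [0.14, -0.05, -0.29]]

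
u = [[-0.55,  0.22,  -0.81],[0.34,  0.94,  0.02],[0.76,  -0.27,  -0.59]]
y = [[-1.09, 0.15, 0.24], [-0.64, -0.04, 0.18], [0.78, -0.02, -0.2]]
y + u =[[-1.64, 0.37, -0.57], [-0.30, 0.90, 0.2], [1.54, -0.29, -0.79]]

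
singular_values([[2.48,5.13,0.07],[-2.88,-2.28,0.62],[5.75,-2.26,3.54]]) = [7.48, 6.3, 1.18]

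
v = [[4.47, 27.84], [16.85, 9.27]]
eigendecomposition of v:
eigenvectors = [[-0.82,-0.75], [0.57,-0.66]]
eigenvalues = [-14.92, 28.66]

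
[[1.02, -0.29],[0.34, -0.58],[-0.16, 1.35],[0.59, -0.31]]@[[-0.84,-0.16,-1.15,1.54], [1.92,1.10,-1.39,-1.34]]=[[-1.41, -0.48, -0.77, 1.96],[-1.4, -0.69, 0.42, 1.3],[2.73, 1.51, -1.69, -2.06],[-1.09, -0.44, -0.25, 1.32]]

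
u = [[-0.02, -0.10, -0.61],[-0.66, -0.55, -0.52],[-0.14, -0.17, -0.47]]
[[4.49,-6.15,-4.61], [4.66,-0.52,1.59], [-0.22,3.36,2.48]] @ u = [[4.61, 3.72, 2.63],[0.03, -0.45, -3.32],[-2.56, -2.25, -2.78]]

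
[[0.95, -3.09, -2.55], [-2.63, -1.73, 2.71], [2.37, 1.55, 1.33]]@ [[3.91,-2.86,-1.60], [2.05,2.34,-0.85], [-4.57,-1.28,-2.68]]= [[9.03, -6.68, 7.94],[-26.21, 0.0, -1.58],[6.37, -4.85, -8.67]]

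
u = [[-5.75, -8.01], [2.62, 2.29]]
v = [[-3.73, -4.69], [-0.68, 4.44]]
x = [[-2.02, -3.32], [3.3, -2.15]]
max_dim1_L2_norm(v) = 5.99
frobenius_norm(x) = 5.53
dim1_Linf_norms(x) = [3.32, 3.3]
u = x + v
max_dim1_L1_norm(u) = 13.76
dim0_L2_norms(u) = [6.32, 8.33]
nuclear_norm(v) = 9.78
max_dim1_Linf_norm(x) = 3.32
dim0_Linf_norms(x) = [3.3, 3.32]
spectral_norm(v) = 6.92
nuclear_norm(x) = 7.82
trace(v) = 0.71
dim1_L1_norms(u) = [13.76, 4.91]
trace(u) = -3.46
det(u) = 7.82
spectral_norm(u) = 10.43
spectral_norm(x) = 3.98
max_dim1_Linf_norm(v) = 4.69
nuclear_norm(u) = 11.18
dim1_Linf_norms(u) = [8.01, 2.62]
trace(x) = -4.17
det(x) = 15.30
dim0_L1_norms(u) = [8.37, 10.3]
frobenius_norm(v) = 7.49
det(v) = -19.75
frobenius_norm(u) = 10.46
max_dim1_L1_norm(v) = 8.42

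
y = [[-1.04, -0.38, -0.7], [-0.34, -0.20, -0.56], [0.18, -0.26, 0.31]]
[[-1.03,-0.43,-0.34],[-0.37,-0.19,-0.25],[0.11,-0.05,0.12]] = y@[[0.88, 0.24, 0.04], [0.24, 0.41, 0.04], [0.04, 0.04, 0.40]]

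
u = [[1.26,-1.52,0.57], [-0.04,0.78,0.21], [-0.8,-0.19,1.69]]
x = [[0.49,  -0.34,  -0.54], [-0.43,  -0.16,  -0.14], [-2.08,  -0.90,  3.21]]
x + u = [[1.75, -1.86, 0.03], [-0.47, 0.62, 0.07], [-2.88, -1.09, 4.90]]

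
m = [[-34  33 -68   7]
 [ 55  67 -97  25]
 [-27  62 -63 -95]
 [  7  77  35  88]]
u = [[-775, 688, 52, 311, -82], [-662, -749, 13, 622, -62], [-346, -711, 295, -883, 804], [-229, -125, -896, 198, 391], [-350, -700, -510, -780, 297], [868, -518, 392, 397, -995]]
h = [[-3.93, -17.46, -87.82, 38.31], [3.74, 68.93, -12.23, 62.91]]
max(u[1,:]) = 622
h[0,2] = -87.82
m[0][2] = -68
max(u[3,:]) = 391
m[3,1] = 77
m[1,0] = 55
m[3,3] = 88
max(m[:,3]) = 88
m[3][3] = 88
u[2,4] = 804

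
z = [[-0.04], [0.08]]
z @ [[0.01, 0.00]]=[[-0.00,0.0], [0.00,0.00]]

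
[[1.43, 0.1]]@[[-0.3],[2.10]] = [[-0.22]]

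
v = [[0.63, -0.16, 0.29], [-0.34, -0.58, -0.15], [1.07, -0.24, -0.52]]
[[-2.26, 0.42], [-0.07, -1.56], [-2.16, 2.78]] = v@[[-2.37, 2.08], [1.92, 1.98], [-1.60, -1.98]]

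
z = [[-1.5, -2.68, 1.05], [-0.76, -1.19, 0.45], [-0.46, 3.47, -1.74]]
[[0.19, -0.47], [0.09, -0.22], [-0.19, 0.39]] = z@[[-0.05, 0.09], [0.02, 0.13], [0.16, 0.01]]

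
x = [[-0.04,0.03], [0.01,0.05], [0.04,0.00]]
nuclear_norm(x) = 0.12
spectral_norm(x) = 0.06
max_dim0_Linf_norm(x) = 0.05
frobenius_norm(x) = 0.08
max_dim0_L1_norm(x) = 0.09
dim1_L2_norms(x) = [0.05, 0.05, 0.04]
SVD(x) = [[-0.77, 0.17], [-0.47, -0.8], [0.43, -0.57]] @ diag([0.0636536208112383, 0.051460825465776294]) @ [[0.68, -0.73], [-0.73, -0.68]]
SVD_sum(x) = [[-0.03, 0.04], [-0.02, 0.02], [0.02, -0.02]] + [[-0.01, -0.01], [0.03, 0.03], [0.02, 0.02]]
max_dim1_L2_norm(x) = 0.05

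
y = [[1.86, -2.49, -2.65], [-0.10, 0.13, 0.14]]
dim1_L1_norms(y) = [7.0, 0.37]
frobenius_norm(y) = 4.09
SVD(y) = [[-1.0, 0.05], [0.05, 1.0]] @ diag([4.090072692676778, 0.002317028210165349]) @ [[-0.46, 0.61, 0.65], [-0.78, -0.63, 0.04]]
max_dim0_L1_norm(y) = 2.79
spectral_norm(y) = 4.09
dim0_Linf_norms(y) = [1.86, 2.49, 2.65]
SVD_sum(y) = [[1.86, -2.49, -2.65],[-0.10, 0.13, 0.14]] + [[-0.00, -0.00, 0.00], [-0.00, -0.0, 0.00]]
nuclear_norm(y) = 4.09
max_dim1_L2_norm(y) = 4.08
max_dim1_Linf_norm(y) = 2.65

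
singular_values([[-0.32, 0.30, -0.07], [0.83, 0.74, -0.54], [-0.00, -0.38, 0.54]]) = [1.33, 0.58, 0.23]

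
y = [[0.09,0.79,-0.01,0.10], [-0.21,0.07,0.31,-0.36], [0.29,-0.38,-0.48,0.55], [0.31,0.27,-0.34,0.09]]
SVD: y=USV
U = [[0.24,-0.85,0.45,-0.16], [0.47,0.19,-0.20,-0.84], [-0.82,-0.01,0.25,-0.51], [-0.23,-0.50,-0.83,-0.04]]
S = [1.06, 0.89, 0.23, 0.0]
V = [[-0.36, 0.45, 0.58, -0.58],  [-0.31, -0.89, 0.27, -0.22],  [-0.45, 0.09, 0.43, 0.78],  [0.75, -0.09, 0.64, 0.10]]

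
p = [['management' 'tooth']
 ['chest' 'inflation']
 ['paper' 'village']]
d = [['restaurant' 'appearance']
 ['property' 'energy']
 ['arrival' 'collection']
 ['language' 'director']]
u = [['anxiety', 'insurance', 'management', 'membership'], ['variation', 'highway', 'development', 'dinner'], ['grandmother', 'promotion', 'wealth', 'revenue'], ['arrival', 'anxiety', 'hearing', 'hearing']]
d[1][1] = 'energy'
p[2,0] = 'paper'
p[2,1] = 'village'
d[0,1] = 'appearance'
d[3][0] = 'language'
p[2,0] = 'paper'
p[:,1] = ['tooth', 'inflation', 'village']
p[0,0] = 'management'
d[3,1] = 'director'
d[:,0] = ['restaurant', 'property', 'arrival', 'language']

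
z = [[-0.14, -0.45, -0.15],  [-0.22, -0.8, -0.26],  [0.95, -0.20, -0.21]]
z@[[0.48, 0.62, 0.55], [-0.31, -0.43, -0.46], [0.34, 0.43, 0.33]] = [[0.02, 0.04, 0.08], [0.05, 0.1, 0.16], [0.45, 0.58, 0.55]]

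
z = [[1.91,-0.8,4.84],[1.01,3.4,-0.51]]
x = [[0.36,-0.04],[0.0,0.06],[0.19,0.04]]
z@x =[[1.61, 0.07], [0.27, 0.14]]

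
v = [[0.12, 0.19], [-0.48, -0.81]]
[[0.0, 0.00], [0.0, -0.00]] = v@ [[0.0, -0.03], [-0.0, 0.02]]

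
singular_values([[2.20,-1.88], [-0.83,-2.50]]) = [3.26, 2.17]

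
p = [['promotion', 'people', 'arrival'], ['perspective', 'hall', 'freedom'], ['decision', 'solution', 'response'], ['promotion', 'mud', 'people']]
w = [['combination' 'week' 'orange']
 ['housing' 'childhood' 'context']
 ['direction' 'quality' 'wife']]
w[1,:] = ['housing', 'childhood', 'context']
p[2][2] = 'response'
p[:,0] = ['promotion', 'perspective', 'decision', 'promotion']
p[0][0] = 'promotion'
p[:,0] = ['promotion', 'perspective', 'decision', 'promotion']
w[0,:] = ['combination', 'week', 'orange']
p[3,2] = 'people'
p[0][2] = 'arrival'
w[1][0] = 'housing'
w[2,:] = ['direction', 'quality', 'wife']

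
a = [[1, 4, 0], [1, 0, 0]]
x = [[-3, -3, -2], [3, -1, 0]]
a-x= [[4, 7, 2], [-2, 1, 0]]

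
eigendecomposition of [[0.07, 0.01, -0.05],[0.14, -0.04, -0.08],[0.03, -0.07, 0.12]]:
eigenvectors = [[-0.06,-0.65,-0.44],[-0.93,-0.66,-0.58],[-0.35,-0.38,0.68]]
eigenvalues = [-0.06, 0.05, 0.16]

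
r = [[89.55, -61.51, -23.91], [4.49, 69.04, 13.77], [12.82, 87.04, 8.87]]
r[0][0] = 89.55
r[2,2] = 8.87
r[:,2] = [-23.91, 13.77, 8.87]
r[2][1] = 87.04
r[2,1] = 87.04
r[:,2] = [-23.91, 13.77, 8.87]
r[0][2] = -23.91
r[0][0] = 89.55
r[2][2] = 8.87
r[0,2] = -23.91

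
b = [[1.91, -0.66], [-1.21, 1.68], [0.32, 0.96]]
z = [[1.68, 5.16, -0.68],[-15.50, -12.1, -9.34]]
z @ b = [[-3.25, 6.91], [-17.95, -19.06]]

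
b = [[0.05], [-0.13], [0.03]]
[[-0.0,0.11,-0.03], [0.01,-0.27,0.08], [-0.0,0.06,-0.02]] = b @ [[-0.05, 2.1, -0.63]]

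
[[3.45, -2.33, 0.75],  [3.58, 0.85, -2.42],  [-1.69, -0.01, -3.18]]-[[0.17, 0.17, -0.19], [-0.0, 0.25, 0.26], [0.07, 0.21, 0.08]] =[[3.28, -2.5, 0.94], [3.58, 0.60, -2.68], [-1.76, -0.22, -3.26]]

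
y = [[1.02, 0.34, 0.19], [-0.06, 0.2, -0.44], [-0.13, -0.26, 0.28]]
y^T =[[1.02, -0.06, -0.13], [0.34, 0.2, -0.26], [0.19, -0.44, 0.28]]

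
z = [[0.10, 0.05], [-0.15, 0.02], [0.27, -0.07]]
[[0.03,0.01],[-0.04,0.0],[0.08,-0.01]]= z@[[0.29, 0.01], [0.01, 0.21]]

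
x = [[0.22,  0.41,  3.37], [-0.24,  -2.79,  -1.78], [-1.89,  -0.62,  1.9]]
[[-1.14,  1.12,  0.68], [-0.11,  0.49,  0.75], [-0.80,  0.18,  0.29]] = x@[[-0.04, 0.41, 0.23], [0.28, -0.44, -0.44], [-0.37, 0.36, 0.24]]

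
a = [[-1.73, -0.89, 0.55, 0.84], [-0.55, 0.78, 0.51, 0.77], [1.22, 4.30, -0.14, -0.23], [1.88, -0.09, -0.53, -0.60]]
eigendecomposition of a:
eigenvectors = [[0.59, 0.18, -0.07, -0.00], [0.24, -0.09, 0.07, 0.35], [-0.58, 0.91, 0.78, 0.91], [-0.5, -0.37, -0.61, -0.24]]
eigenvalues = [-3.36, -0.21, 0.31, 1.58]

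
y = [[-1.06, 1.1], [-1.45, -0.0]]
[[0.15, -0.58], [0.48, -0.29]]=y @ [[-0.33, 0.2], [-0.18, -0.33]]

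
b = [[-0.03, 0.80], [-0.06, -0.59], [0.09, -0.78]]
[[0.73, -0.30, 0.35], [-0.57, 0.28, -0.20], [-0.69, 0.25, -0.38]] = b@[[0.34, -0.68, -0.63], [0.93, -0.4, 0.41]]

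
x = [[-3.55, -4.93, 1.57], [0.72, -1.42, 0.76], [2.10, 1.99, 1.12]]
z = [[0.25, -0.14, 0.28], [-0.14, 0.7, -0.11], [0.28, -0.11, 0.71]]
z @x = [[-0.40,  -0.48,  0.60],[0.77,  -0.52,  0.19],[0.42,  0.19,  1.15]]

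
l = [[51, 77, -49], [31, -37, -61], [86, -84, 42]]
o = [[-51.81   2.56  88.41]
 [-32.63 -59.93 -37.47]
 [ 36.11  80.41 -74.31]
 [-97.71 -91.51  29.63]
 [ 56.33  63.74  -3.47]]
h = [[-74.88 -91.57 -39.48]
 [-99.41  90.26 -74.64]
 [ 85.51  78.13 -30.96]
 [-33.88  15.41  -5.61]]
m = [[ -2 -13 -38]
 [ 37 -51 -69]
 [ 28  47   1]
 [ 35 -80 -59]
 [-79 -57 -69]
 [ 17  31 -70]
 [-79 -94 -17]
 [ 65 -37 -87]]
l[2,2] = 42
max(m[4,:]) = -57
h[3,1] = 15.41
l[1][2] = -61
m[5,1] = 31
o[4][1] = 63.74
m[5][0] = 17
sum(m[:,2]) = -408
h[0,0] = -74.88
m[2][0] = 28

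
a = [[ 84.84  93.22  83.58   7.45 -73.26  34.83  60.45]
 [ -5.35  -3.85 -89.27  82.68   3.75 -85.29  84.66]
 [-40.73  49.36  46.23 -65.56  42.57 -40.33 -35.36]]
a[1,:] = [-5.35, -3.85, -89.27, 82.68, 3.75, -85.29, 84.66]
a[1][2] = -89.27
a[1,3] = 82.68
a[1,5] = -85.29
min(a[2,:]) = -65.56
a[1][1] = -3.85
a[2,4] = 42.57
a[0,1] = 93.22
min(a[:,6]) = -35.36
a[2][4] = 42.57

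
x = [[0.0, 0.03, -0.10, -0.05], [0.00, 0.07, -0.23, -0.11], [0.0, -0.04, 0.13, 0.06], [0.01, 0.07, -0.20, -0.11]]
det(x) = 0.00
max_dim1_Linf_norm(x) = 0.23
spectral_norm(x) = 0.40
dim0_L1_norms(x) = [0.01, 0.21, 0.66, 0.33]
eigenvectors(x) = [[(0.27+0j), -0.37-0.14j, -0.37+0.14j, (0.74+0j)],[0.66+0.00j, -0.53-0.11j, (-0.53+0.11j), (-0.62+0j)],[(-0.39+0j), (0.16-0.03j), 0.16+0.03j, (-0.25+0j)],[(0.58+0j), -0.72+0.00j, -0.72-0.00j, (0.12+0j)]]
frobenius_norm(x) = 0.40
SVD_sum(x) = [[0.00, 0.03, -0.1, -0.05], [0.0, 0.07, -0.23, -0.11], [-0.0, -0.04, 0.13, 0.06], [0.00, 0.07, -0.21, -0.10]] + [[-0.00, -0.00, -0.00, 0.00], [-0.00, -0.00, -0.0, 0.0], [0.00, 0.0, 0.0, -0.00], [0.01, 0.00, 0.01, -0.01]] + [[-0.0, -0.0, 0.00, -0.0], [-0.0, -0.0, 0.0, -0.0], [-0.00, -0.00, 0.0, -0.00], [0.00, 0.00, -0.0, 0.00]] + [[0.0, -0.00, -0.00, 0.0], [-0.0, 0.0, 0.0, -0.0], [-0.0, 0.0, 0.00, -0.00], [0.0, -0.00, -0.00, 0.0]]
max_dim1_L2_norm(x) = 0.26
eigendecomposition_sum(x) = [[-0.00+0.00j,0.03+0.00j,-0.09+0.00j,(-0.04+0j)], [(-0.01+0j),(0.06+0j),-0.22+0.00j,-0.09+0.00j], [0.00+0.00j,-0.04+0.00j,0.13+0.00j,(0.05+0j)], [-0.01+0.00j,0.05+0.00j,-0.19+0.00j,(-0.08+0j)]] + [[0.01j, 0.01j, (-0+0.01j), (-0.01-0.01j)], [0.01j, 0.00+0.01j, -0.00+0.01j, (-0.01-0.01j)], [-0.00-0.00j, -0.00-0.00j, 0.00-0.00j, 0.00+0.00j], [(0.01+0.01j), (0.01+0.01j), (-0+0.01j), -0.02-0.01j]] + [[0.00-0.01j, -0.01j, (-0-0.01j), -0.01+0.01j], [-0.01j, 0.00-0.01j, -0.00-0.01j, -0.01+0.01j], [(-0+0j), (-0+0j), 0.00+0.00j, -0j], [0.01-0.01j, 0.01-0.01j, -0.00-0.01j, (-0.02+0.01j)]] + [[-0j, -0.00+0.00j, (-0+0j), (-0+0j)], [-0.00+0.00j, -0j, 0.00-0.00j, -0j], [(-0+0j), 0.00-0.00j, -0j, -0j], [-0j, -0.00+0.00j, (-0+0j), (-0+0j)]]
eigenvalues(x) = [(0.11+0j), (-0.01+0.01j), (-0.01-0.01j), 0j]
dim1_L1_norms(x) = [0.18, 0.41, 0.23, 0.39]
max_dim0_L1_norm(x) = 0.66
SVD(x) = [[-0.29, -0.12, -0.75, -0.58], [-0.66, -0.47, -0.11, 0.58], [0.37, 0.35, -0.64, 0.58], [-0.59, 0.8, 0.09, -0.0]] @ diag([0.40284285047358814, 0.014556077008583945, 0.0023996759019701275, 6.158830000025226e-18]) @ [[-0.01, -0.27, 0.86, 0.43], [0.55, 0.36, 0.43, -0.61], [0.39, 0.64, -0.11, 0.65], [-0.74, 0.62, 0.25, -0.12]]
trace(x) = 0.09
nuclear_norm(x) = 0.42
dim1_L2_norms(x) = [0.12, 0.26, 0.15, 0.24]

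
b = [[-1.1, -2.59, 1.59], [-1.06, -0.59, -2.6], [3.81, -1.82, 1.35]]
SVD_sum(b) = [[0.81,-0.45,0.60], [-1.43,0.79,-1.05], [3.15,-1.74,2.31]] + [[-1.94, -2.07, 1.07], [-0.10, -0.11, 0.06], [0.46, 0.49, -0.25]] + [[0.02,-0.06,-0.08], [0.47,-1.27,-1.61], [0.21,-0.56,-0.71]]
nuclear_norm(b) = 10.25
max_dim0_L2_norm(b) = 4.1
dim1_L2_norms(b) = [3.23, 2.87, 4.43]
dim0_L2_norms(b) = [4.1, 3.22, 3.33]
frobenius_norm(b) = 6.19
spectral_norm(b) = 4.83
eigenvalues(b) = [(4.6+0j), (-2.47+1.2j), (-2.47-1.2j)]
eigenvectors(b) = [[0.43+0.00j,(-0.46+0.39j),-0.46-0.39j],[-0.47+0.00j,(0.31+0.42j),(0.31-0.42j)],[(0.77+0j),0.60+0.00j,0.60-0.00j]]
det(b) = 34.67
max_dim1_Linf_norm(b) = 3.81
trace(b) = -0.34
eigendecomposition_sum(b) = [[(1.08+0j), (-1.01+0j), (1.34+0j)], [(-1.19+0j), 1.11-0.00j, (-1.48-0j)], [(1.94+0j), (-1.81+0j), 2.40+0.00j]] + [[(-1.09+0.15j), (-0.79-0.93j), 0.12-0.66j], [0.07+0.95j, (-0.85+0.63j), (-0.56-0.15j)], [0.93+0.60j, (-0+1.23j), -0.52+0.42j]] + [[(-1.09-0.15j), -0.79+0.93j, (0.12+0.66j)], [(0.07-0.95j), (-0.85-0.63j), -0.56+0.15j], [0.93-0.60j, (-0-1.23j), -0.52-0.42j]]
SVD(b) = [[0.23,0.97,0.05], [-0.40,0.05,0.91], [0.89,-0.23,0.4]] @ diag([4.8256556006483, 3.121409761467253, 2.301901197911987]) @ [[0.74, -0.41, 0.54], [-0.64, -0.68, 0.35], [0.23, -0.61, -0.76]]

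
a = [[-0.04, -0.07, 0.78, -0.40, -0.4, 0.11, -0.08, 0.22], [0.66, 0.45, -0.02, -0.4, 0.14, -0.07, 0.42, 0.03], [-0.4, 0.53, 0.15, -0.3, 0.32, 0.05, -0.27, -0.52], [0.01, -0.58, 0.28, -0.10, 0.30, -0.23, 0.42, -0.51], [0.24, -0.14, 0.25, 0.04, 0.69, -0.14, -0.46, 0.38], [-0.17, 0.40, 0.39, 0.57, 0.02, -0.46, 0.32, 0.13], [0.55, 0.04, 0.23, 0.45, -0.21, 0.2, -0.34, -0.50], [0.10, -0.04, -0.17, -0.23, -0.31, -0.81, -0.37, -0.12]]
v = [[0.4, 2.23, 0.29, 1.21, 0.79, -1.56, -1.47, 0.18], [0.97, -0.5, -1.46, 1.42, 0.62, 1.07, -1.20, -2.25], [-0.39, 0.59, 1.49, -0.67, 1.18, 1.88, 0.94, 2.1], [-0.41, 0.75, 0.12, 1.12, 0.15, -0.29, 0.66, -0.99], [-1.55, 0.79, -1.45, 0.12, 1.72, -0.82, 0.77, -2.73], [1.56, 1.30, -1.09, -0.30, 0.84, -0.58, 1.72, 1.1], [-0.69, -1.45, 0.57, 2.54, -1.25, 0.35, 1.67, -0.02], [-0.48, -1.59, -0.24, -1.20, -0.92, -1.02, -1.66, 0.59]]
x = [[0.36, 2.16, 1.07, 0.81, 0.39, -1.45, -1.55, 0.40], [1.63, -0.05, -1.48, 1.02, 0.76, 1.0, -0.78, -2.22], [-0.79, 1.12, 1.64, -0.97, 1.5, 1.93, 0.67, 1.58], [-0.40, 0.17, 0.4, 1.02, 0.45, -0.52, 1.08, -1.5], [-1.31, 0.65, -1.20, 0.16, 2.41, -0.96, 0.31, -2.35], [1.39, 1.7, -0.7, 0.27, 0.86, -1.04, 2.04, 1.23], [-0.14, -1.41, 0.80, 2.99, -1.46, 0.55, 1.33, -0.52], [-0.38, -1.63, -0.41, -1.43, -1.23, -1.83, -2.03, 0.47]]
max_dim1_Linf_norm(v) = 2.73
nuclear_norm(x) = 25.35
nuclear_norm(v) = 23.69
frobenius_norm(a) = 2.83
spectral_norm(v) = 5.39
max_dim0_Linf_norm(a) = 0.81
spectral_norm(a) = 1.01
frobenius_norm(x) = 10.16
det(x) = 1265.02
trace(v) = 5.91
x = a + v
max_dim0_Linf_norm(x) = 2.99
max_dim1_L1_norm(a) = 2.54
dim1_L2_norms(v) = [3.45, 3.66, 3.66, 1.88, 4.1, 3.26, 3.72, 3.04]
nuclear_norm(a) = 8.00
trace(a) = 0.23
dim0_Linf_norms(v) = [1.56, 2.23, 1.49, 2.54, 1.72, 1.88, 1.72, 2.73]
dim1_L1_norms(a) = [2.1, 2.19, 2.54, 2.43, 2.34, 2.46, 2.52, 2.15]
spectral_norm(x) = 5.18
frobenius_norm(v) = 9.63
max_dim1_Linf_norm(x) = 2.99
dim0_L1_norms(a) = [2.17, 2.25, 2.27, 2.49, 2.39, 2.07, 2.68, 2.41]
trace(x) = 6.14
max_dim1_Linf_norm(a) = 0.81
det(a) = -1.00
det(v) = -6.23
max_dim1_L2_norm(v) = 4.1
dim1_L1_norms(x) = [8.19, 8.94, 10.2, 5.54, 9.35, 9.23, 9.2, 9.41]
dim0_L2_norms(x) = [2.72, 3.73, 2.99, 3.84, 3.66, 3.57, 3.84, 4.17]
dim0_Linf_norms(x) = [1.63, 2.16, 1.64, 2.99, 2.41, 1.93, 2.04, 2.35]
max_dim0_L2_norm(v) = 4.42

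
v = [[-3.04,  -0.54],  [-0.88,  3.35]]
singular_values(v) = [3.5, 3.04]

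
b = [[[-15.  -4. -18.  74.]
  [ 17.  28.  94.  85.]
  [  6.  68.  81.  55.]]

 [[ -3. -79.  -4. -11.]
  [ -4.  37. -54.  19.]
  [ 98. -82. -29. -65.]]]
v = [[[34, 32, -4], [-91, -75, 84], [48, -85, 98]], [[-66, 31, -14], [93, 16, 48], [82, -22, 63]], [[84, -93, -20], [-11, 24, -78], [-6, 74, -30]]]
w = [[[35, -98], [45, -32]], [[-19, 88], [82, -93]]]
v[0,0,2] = -4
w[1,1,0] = 82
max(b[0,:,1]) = 68.0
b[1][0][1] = -79.0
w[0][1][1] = -32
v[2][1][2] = -78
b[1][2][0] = 98.0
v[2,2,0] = -6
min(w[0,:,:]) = -98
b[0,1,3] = 85.0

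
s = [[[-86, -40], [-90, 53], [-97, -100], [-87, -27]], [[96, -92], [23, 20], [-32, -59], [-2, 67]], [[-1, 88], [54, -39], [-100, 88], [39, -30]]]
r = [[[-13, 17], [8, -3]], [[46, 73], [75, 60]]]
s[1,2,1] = -59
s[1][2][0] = -32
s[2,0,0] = -1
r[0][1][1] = -3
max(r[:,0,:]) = 73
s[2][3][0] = 39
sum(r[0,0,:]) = 4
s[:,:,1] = [[-40, 53, -100, -27], [-92, 20, -59, 67], [88, -39, 88, -30]]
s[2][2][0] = -100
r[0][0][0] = -13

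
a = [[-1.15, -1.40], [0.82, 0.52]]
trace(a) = -0.63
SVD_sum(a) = [[-1.24, -1.31], [0.65, 0.68]] + [[0.09, -0.09], [0.17, -0.16]]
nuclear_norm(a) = 2.31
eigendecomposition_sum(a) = [[-0.57+0.14j, -0.70-0.33j], [(0.41+0.19j), (0.26+0.53j)]] + [[-0.57-0.14j, (-0.7+0.33j)],  [0.41-0.19j, (0.26-0.53j)]]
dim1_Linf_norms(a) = [1.4, 0.82]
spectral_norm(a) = 2.04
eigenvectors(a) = [[0.79+0.00j, 0.79-0.00j], [(-0.47-0.38j), (-0.47+0.38j)]]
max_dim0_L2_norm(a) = 1.49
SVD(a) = [[-0.89, 0.46], [0.46, 0.89]] @ diag([2.037756478689802, 0.2699046749460604]) @ [[0.69,0.73],[0.73,-0.69]]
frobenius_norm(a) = 2.06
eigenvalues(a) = [(-0.32+0.67j), (-0.32-0.67j)]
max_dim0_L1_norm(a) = 1.97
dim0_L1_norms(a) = [1.97, 1.92]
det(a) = 0.55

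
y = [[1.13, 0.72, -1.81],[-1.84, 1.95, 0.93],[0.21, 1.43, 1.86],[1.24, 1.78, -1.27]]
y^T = [[1.13,-1.84,0.21,1.24], [0.72,1.95,1.43,1.78], [-1.81,0.93,1.86,-1.27]]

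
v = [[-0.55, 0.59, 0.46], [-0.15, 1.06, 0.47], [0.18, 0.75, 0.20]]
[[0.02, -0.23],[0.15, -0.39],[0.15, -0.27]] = v @ [[-0.16, -0.16], [0.43, -0.20], [-0.7, -0.44]]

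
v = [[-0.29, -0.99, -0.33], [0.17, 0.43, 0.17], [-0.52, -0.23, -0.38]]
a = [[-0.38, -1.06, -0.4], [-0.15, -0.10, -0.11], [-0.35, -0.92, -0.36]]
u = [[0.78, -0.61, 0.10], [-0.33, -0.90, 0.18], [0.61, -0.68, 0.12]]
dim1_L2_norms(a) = [1.19, 0.21, 1.05]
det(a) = 0.00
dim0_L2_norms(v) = [0.62, 1.1, 0.53]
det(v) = -0.00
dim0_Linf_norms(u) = [0.78, 0.9, 0.18]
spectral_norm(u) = 1.44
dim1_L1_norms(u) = [1.49, 1.41, 1.41]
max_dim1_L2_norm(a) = 1.19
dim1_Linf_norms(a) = [1.06, 0.15, 0.92]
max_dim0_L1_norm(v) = 1.65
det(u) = -0.00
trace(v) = -0.24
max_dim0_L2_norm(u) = 1.28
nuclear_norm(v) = 1.75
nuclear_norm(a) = 1.72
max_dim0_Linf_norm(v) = 0.99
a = u @ v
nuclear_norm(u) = 2.29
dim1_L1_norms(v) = [1.61, 0.77, 1.13]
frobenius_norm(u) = 1.67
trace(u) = 0.00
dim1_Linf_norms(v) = [0.99, 0.43, 0.52]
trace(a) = -0.84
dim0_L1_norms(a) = [0.88, 2.08, 0.87]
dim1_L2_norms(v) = [1.08, 0.49, 0.68]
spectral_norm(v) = 1.29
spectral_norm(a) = 1.60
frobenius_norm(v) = 1.37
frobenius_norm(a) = 1.60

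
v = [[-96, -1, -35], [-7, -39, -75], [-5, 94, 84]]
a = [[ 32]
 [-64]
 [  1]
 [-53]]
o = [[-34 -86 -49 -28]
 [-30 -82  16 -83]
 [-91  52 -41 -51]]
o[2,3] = -51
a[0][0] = 32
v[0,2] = -35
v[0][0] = -96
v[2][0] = -5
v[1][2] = -75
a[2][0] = 1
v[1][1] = -39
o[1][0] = -30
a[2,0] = 1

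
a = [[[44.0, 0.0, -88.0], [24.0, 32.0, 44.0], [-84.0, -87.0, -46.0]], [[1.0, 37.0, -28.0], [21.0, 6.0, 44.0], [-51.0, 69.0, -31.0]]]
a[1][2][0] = -51.0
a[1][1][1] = 6.0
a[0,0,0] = 44.0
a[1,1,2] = 44.0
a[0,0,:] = [44.0, 0.0, -88.0]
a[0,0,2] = -88.0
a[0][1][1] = 32.0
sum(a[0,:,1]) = -55.0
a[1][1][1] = 6.0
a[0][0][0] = 44.0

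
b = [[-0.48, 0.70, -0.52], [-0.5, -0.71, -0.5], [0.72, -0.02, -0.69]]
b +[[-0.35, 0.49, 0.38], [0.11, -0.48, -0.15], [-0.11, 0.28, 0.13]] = [[-0.83, 1.19, -0.14], [-0.39, -1.19, -0.65], [0.61, 0.26, -0.56]]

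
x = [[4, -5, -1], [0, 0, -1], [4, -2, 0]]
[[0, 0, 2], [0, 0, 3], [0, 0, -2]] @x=[[8, -4, 0], [12, -6, 0], [-8, 4, 0]]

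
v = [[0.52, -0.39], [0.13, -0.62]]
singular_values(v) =[0.85, 0.32]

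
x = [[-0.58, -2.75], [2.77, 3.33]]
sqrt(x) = [[0.66, -1.00], [1.01, 2.08]]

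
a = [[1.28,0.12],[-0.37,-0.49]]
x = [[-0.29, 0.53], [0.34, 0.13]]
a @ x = [[-0.33, 0.69], [-0.06, -0.26]]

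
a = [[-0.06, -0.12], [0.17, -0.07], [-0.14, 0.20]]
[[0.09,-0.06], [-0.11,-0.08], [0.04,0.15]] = a @ [[-0.82,-0.19],[-0.38,0.61]]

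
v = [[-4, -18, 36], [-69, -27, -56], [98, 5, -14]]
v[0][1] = -18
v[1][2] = -56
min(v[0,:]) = -18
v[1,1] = -27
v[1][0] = -69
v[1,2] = -56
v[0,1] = -18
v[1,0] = -69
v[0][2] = 36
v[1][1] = -27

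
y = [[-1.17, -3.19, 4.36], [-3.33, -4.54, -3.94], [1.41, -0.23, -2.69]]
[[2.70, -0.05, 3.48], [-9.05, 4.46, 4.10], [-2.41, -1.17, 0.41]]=y @ [[0.61,-1.26,0.21],[0.53,0.15,-1.10],[1.17,-0.24,0.05]]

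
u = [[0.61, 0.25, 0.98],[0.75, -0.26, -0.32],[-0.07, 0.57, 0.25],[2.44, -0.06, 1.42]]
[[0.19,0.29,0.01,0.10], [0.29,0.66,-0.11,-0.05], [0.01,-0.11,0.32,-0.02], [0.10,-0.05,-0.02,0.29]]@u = [[0.58, -0.03, 0.24], [0.56, -0.16, -0.03], [-0.15, 0.21, 0.10], [0.73, 0.01, 0.52]]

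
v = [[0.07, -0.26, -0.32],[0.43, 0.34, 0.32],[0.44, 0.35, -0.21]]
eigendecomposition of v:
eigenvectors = [[(0.38-0.51j), 0.38+0.51j, (0.27+0j)], [-0.68+0.00j, (-0.68-0j), (-0.56+0j)], [-0.32-0.19j, -0.32+0.19j, 0.78+0.00j]]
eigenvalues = [(0.25+0.41j), (0.25-0.41j), (-0.31+0j)]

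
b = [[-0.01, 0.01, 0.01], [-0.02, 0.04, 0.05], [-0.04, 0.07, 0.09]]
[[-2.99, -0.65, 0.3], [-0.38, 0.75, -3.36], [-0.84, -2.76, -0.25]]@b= [[0.03, -0.03, -0.04], [0.12, -0.21, -0.27], [0.07, -0.14, -0.17]]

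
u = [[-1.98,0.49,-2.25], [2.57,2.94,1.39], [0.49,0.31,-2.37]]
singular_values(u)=[4.66, 2.93, 1.42]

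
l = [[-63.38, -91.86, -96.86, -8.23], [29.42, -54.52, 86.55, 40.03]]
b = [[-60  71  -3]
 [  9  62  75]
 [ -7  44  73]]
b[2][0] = -7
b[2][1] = 44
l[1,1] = -54.52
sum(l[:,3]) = 31.8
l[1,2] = 86.55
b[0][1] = 71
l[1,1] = -54.52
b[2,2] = 73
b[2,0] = -7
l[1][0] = 29.42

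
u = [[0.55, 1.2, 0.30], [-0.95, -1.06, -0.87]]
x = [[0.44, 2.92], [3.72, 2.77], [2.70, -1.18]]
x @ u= [[-2.53, -2.57, -2.41], [-0.59, 1.53, -1.29], [2.61, 4.49, 1.84]]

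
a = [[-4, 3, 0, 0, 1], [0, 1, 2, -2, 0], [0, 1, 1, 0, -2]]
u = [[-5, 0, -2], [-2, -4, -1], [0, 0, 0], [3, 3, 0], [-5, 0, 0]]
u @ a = [[20, -17, -2, 0, -1], [8, -11, -9, 8, 0], [0, 0, 0, 0, 0], [-12, 12, 6, -6, 3], [20, -15, 0, 0, -5]]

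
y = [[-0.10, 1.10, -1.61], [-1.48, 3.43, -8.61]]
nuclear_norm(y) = 10.04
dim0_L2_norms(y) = [1.48, 3.6, 8.76]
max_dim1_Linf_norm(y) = 8.61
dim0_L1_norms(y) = [1.58, 4.53, 10.22]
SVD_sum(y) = [[-0.29, 0.71, -1.74],[-1.44, 3.51, -8.58]] + [[0.19, 0.39, 0.13], [-0.04, -0.08, -0.03]]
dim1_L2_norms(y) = [1.95, 9.39]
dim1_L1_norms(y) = [2.81, 13.52]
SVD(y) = [[-0.2, -0.98], [-0.98, 0.20]] @ diag([9.57528959669318, 0.46187567532760104]) @ [[0.15, -0.37, 0.91],  [-0.42, -0.86, -0.28]]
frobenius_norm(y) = 9.59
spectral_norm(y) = 9.58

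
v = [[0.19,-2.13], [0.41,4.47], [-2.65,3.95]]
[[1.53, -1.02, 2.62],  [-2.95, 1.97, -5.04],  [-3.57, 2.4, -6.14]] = v @ [[0.32, -0.22, 0.56], [-0.69, 0.46, -1.18]]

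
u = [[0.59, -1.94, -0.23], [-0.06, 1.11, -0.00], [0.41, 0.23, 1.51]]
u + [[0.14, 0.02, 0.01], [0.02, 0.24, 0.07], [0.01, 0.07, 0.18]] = [[0.73, -1.92, -0.22], [-0.04, 1.35, 0.07], [0.42, 0.30, 1.69]]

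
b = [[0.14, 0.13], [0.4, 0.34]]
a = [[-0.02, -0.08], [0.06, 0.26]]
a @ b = [[-0.03, -0.03], [0.11, 0.10]]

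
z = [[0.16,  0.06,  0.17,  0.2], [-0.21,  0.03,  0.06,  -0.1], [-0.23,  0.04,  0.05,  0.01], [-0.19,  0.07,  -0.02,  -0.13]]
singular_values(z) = [0.45, 0.24, 0.08, 0.05]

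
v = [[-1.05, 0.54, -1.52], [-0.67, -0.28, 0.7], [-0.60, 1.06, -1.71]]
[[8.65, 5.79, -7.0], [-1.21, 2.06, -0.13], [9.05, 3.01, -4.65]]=v @ [[-2.45,-4.03,2.81], [1.63,-2.57,3.51], [-3.42,-1.94,3.91]]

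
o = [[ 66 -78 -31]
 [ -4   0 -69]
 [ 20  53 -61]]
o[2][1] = 53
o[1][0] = -4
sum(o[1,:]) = -73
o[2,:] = [20, 53, -61]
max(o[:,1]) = 53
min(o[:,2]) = -69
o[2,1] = 53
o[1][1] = 0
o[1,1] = 0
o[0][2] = -31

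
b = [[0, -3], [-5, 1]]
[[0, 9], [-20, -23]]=b @ [[4, 4], [0, -3]]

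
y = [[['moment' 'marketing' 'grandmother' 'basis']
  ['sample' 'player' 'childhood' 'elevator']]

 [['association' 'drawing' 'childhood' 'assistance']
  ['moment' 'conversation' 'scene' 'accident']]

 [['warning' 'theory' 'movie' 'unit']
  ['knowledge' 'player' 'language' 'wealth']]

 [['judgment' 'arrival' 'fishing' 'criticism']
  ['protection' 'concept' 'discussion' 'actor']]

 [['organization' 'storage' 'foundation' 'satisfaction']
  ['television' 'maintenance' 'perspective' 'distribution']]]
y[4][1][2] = 'perspective'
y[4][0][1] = 'storage'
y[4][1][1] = 'maintenance'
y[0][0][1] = 'marketing'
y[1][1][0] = 'moment'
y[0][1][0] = 'sample'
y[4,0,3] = 'satisfaction'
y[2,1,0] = 'knowledge'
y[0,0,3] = 'basis'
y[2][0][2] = 'movie'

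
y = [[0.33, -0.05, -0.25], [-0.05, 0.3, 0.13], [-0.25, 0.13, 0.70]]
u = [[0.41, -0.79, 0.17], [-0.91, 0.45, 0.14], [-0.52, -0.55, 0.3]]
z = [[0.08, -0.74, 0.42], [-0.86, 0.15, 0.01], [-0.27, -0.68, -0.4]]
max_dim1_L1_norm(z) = 1.35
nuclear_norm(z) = 2.49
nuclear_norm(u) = 2.27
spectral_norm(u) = 1.28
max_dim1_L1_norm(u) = 1.5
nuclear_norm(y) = 1.33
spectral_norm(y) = 0.86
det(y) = 0.05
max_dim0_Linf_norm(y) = 0.7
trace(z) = -0.17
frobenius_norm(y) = 0.92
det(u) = 0.05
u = z + y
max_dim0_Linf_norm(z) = 0.86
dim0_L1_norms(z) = [1.21, 1.57, 0.83]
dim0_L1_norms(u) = [1.84, 1.79, 0.61]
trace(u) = 1.16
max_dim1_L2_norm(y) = 0.75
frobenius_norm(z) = 1.48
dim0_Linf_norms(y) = [0.33, 0.3, 0.7]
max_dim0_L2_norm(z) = 1.02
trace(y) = 1.33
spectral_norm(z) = 1.02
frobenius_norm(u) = 1.59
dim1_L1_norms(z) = [1.24, 1.02, 1.35]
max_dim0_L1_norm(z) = 1.57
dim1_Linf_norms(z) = [0.74, 0.86, 0.68]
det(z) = 0.51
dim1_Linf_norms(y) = [0.33, 0.3, 0.7]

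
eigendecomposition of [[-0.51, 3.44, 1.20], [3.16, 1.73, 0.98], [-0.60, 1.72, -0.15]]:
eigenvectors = [[-0.59, -0.62, -0.04], [-0.78, 0.57, -0.33], [-0.21, -0.54, 0.94]]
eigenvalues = [4.42, -2.63, -0.72]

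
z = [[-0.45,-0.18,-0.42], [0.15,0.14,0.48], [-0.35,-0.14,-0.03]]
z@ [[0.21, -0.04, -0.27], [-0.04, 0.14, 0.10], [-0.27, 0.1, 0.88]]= [[0.03, -0.05, -0.27], [-0.1, 0.06, 0.40], [-0.06, -0.01, 0.05]]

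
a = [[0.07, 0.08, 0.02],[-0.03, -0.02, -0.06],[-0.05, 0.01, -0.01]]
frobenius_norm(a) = 0.14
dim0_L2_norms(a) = [0.09, 0.08, 0.06]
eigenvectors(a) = [[(0.84+0j),-0.49-0.23j,-0.49+0.23j],[(0.09+0j),(0.64+0j),0.64-0.00j],[(-0.54+0j),0.17-0.52j,0.17+0.52j]]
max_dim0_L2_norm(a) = 0.09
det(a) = 0.00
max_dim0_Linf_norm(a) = 0.08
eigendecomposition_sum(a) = [[(0.05-0j), (0.04+0j), (-0.02-0j)], [0.00-0.00j, 0.00+0.00j, (-0-0j)], [-0.03+0.00j, (-0.03+0j), 0.01+0.00j]] + [[(0.01+0.01j), 0.02-0.02j, 0.02+0.01j],[-0.02-0.01j, -0.01+0.03j, (-0.03-0.01j)],[-0.01+0.01j, (0.02+0.02j), -0.01+0.02j]] + [[(0.01-0.01j), (0.02+0.02j), (0.02-0.01j)], [(-0.02+0.01j), (-0.01-0.03j), (-0.03+0.01j)], [(-0.01-0.01j), 0.02-0.02j, (-0.01-0.02j)]]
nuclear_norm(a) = 0.21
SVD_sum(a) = [[0.07,0.06,0.04], [-0.04,-0.03,-0.02], [-0.02,-0.02,-0.01]] + [[-0.0, 0.02, -0.02], [-0.0, 0.02, -0.03], [-0.0, 0.01, -0.02]] + [[-0.00, 0.00, 0.0], [0.01, -0.01, -0.01], [-0.02, 0.02, 0.02]]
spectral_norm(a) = 0.12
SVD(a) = [[-0.85, 0.52, -0.02], [0.45, 0.76, 0.47], [0.27, 0.39, -0.88]] @ diag([0.12335289303571537, 0.04981026905708001, 0.04003749338033867]) @ [[-0.7, -0.60, -0.38], [-0.11, 0.62, -0.78], [0.7, -0.5, -0.50]]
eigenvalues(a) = [(0.07+0j), (-0.01+0.06j), (-0.01-0.06j)]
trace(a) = 0.04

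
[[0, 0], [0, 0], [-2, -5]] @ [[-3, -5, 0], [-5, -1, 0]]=[[0, 0, 0], [0, 0, 0], [31, 15, 0]]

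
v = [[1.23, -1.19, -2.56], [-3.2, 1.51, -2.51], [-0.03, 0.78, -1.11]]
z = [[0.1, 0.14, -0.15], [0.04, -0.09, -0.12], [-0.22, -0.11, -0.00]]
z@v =[[-0.32, -0.02, -0.44], [0.34, -0.28, 0.26], [0.08, 0.10, 0.84]]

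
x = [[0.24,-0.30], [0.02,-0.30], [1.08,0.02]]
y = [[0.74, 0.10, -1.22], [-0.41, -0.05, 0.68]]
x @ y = [[0.3, 0.04, -0.50], [0.14, 0.02, -0.23], [0.79, 0.11, -1.3]]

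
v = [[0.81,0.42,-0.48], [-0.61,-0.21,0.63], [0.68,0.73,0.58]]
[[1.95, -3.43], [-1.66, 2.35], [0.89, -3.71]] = v@ [[0.17,  -3.14],  [2.39,  -2.14],  [-1.68,  -0.02]]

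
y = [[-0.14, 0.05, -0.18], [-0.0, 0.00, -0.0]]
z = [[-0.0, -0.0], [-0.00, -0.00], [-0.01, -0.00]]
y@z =[[0.0, 0.00], [0.0, 0.0]]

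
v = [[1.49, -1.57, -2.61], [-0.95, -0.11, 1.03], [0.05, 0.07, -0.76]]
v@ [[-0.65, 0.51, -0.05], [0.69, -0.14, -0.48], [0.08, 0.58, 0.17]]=[[-2.26, -0.53, 0.24],[0.62, 0.13, 0.28],[-0.05, -0.43, -0.17]]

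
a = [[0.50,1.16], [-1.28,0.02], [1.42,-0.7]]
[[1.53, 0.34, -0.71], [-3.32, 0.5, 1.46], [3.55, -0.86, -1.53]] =a @ [[2.60, -0.38, -1.14],[0.2, 0.46, -0.12]]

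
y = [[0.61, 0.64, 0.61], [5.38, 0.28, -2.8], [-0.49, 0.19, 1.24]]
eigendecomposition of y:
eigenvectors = [[-0.31, 0.35, 0.33], [0.94, 0.94, -0.58], [-0.14, 0.00, 0.75]]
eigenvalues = [-1.06, 2.31, 0.88]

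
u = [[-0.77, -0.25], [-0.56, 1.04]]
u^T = [[-0.77, -0.56], [-0.25, 1.04]]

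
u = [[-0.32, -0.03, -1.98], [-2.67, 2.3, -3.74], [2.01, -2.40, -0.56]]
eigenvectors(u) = [[0.21, 0.75, 0.53],[0.88, 0.65, 0.72],[-0.42, -0.13, 0.45]]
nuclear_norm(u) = 8.57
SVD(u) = [[-0.26, -0.48, 0.84],[-0.9, -0.2, -0.39],[0.35, -0.85, -0.38]] @ diag([5.672060796090612, 2.8933760136354816, 0.0012526654745163178]) @ [[0.56, -0.51, 0.65],[-0.36, 0.56, 0.75],[-0.75, -0.65, 0.13]]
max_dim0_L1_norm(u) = 6.28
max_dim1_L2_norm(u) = 5.14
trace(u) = 1.42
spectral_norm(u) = 5.67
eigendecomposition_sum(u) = [[-0.81, 0.85, -0.39], [-3.33, 3.48, -1.61], [1.59, -1.66, 0.77]] + [[-0.0, 0.00, 0.00], [-0.00, 0.0, 0.0], [0.0, -0.00, -0.00]] + [[0.5, -0.88, -1.59], [0.67, -1.18, -2.14], [0.42, -0.74, -1.33]]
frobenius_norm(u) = 6.37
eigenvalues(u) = [3.44, -0.0, -2.01]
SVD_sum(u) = [[-0.82, 0.74, -0.94],[-2.88, 2.62, -3.31],[1.13, -1.03, 1.3]] + [[0.50,-0.77,-1.04], [0.21,-0.32,-0.43], [0.88,-1.37,-1.86]] + [[-0.00, -0.00, 0.00], [0.00, 0.00, -0.00], [0.0, 0.00, -0.0]]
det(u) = 0.02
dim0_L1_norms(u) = [5.0, 4.73, 6.28]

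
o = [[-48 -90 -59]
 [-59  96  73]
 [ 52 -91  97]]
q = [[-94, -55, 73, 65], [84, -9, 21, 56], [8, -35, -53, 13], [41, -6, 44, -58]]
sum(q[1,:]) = 152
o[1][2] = 73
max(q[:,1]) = -6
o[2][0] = 52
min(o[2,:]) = -91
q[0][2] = 73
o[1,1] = 96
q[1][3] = 56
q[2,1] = -35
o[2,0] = 52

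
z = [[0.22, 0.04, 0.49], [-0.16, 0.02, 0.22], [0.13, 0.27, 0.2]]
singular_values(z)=[0.62, 0.25, 0.2]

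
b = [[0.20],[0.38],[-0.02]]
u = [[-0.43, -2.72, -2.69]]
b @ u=[[-0.09, -0.54, -0.54], [-0.16, -1.03, -1.02], [0.01, 0.05, 0.05]]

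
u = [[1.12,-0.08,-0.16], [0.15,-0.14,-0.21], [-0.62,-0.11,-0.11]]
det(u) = -0.004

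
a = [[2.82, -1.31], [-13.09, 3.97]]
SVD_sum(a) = [[2.94, -0.91], [-13.06, 4.06]] + [[-0.12, -0.40], [-0.03, -0.09]]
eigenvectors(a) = [[-0.34, 0.27], [-0.94, -0.96]]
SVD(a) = [[-0.22, 0.98],[0.98, 0.22]] @ diag([14.021314930899058, 0.4245322232141269]) @ [[-0.95, 0.30], [-0.30, -0.95]]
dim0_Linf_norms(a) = [13.09, 3.97]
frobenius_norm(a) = 14.03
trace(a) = 6.79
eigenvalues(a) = [-0.79, 7.58]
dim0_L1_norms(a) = [15.91, 5.28]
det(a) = -5.95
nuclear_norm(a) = 14.45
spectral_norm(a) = 14.02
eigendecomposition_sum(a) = [[-0.45, -0.12], [-1.23, -0.34]] + [[3.27,-1.19], [-11.86,4.31]]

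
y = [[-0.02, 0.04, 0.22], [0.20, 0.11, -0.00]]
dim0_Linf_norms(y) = [0.2, 0.11, 0.22]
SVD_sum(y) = [[0.04, 0.03, 0.01], [0.19, 0.11, 0.05]] + [[-0.06, 0.01, 0.21],  [0.01, -0.00, -0.05]]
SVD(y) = [[0.22, 0.98], [0.98, -0.22]] @ diag([0.22845002672664058, 0.224300212413179]) @ [[0.84, 0.51, 0.21], [-0.28, 0.07, 0.96]]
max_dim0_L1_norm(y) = 0.22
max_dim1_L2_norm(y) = 0.23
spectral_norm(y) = 0.23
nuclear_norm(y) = 0.45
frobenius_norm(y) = 0.32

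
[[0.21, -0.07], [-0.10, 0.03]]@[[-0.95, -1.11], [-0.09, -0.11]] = [[-0.19, -0.23],  [0.09, 0.11]]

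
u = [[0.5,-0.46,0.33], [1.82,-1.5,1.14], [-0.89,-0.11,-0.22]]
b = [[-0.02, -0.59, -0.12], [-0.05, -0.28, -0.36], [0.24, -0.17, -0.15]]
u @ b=[[0.09,-0.22,0.06], [0.31,-0.85,0.15], [-0.03,0.59,0.18]]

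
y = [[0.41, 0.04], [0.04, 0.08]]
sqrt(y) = [[0.64, 0.04], [0.04, 0.28]]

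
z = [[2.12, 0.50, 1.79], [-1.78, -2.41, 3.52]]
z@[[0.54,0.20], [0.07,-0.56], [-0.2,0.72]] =[[0.82, 1.43], [-1.83, 3.53]]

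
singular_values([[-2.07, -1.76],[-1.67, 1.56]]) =[2.76, 2.24]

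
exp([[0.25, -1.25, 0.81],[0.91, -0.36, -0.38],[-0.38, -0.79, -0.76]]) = [[0.51, -1.17, 0.67],[0.74, 0.25, 0.09],[-0.48, -0.17, 0.37]]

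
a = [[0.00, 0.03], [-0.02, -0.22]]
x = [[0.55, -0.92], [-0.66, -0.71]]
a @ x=[[-0.02,-0.02], [0.13,0.17]]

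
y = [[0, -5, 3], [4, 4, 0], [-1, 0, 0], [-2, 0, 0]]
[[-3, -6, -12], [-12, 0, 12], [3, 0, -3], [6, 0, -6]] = y@[[-3, 0, 3], [0, 0, 0], [-1, -2, -4]]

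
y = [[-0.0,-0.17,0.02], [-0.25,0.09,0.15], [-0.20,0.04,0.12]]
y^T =[[-0.0, -0.25, -0.20], [-0.17, 0.09, 0.04], [0.02, 0.15, 0.12]]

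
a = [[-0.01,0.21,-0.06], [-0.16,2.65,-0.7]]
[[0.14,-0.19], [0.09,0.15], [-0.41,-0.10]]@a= [[0.03, -0.47, 0.12], [-0.02, 0.42, -0.11], [0.02, -0.35, 0.09]]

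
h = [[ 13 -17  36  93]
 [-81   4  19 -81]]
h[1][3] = -81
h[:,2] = [36, 19]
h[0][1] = -17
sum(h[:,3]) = 12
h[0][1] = -17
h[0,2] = 36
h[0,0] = 13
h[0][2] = 36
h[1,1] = 4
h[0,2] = 36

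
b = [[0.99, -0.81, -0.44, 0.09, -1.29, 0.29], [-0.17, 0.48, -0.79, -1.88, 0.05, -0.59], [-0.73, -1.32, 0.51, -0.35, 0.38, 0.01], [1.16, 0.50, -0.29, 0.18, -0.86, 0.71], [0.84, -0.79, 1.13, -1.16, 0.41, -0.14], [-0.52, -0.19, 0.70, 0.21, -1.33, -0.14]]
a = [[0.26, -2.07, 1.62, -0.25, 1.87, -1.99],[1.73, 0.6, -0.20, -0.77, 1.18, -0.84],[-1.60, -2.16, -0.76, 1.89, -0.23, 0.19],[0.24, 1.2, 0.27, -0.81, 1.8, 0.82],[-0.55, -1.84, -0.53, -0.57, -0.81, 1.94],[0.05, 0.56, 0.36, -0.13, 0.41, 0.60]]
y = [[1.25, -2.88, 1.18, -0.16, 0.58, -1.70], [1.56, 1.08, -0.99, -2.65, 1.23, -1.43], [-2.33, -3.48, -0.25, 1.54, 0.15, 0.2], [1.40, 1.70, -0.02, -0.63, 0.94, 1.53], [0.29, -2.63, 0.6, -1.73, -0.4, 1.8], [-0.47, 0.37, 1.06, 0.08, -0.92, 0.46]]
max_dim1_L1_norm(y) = 8.94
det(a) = -28.54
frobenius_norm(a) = 6.92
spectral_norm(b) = 2.67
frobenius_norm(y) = 8.63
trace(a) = -0.92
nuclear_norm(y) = 17.97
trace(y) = 1.51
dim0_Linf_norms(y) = [2.33, 3.48, 1.18, 2.65, 1.23, 1.8]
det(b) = -9.24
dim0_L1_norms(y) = [7.3, 12.14, 4.1, 6.79, 4.22, 7.12]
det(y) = 145.81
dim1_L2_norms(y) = [3.81, 3.89, 4.48, 2.91, 3.71, 1.6]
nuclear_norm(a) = 14.31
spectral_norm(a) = 4.67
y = a + b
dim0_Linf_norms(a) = [1.73, 2.16, 1.62, 1.89, 1.87, 1.99]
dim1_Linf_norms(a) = [2.07, 1.73, 2.16, 1.8, 1.94, 0.6]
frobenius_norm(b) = 4.57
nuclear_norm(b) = 10.20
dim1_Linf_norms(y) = [2.88, 2.65, 3.48, 1.7, 2.63, 1.06]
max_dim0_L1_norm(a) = 8.43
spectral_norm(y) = 6.12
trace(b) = 2.43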